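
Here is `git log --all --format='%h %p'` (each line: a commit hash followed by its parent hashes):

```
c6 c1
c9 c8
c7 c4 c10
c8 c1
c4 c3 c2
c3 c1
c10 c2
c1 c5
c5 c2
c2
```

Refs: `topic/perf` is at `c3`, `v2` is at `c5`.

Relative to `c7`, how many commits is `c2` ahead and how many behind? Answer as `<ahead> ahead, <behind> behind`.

Reachable from c2: {c2}.
Reachable from c7: {c1, c10, c2, c3, c4, c5, c7}.
Only in c2's history (ahead): {} — 0.
Only in c7's history (behind): {c1, c10, c3, c4, c5, c7} — 6.

0 ahead, 6 behind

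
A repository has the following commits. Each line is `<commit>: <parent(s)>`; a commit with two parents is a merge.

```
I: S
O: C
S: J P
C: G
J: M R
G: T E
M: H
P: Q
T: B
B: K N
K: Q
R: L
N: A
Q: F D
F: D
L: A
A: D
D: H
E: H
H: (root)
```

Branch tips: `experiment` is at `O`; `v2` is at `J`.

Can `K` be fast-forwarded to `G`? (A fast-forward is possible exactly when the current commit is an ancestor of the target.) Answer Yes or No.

Yes

A fast-forward from K to G is possible iff K is an ancestor of G.
Ancestors of G: {A, B, D, E, F, G, H, K, N, Q, T}.
K is among them, so fast-forward is possible.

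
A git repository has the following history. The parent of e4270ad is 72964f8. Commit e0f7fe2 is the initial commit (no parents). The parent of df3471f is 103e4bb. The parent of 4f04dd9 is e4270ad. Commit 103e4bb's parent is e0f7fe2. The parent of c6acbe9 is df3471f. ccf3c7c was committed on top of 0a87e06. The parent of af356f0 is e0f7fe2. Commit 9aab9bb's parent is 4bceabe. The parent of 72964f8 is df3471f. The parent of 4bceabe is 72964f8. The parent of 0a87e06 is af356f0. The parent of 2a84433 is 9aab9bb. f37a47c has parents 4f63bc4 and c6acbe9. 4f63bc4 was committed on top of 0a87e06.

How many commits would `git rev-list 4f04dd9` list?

6

Walking parent pointers from 4f04dd9: reachable set = {103e4bb, 4f04dd9, 72964f8, df3471f, e0f7fe2, e4270ad}.
That is 6 commits.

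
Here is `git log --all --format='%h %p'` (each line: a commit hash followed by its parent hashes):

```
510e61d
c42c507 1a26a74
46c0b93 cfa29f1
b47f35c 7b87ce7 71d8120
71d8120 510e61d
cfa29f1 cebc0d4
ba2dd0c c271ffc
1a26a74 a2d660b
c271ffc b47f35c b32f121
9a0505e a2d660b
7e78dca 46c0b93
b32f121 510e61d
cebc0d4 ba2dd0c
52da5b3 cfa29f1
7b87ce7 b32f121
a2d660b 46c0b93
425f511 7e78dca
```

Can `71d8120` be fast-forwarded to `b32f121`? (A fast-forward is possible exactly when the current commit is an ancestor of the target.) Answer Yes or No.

No

A fast-forward from 71d8120 to b32f121 is possible iff 71d8120 is an ancestor of b32f121.
Ancestors of b32f121: {510e61d, b32f121}.
71d8120 is not among them, so fast-forward is not possible.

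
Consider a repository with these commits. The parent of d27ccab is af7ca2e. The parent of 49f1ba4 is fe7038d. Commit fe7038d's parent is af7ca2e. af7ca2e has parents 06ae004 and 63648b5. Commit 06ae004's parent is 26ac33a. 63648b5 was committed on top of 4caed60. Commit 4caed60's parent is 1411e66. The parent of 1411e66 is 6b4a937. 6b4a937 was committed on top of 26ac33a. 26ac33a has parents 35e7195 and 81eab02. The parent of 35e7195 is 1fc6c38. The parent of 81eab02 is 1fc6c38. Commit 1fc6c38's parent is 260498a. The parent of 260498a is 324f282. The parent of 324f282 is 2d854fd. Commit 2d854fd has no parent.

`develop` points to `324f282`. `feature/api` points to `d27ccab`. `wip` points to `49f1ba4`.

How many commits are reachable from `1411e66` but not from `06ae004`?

2

Reachable from 1411e66: {1411e66, 1fc6c38, 260498a, 26ac33a, 2d854fd, 324f282, 35e7195, 6b4a937, 81eab02}.
Reachable from 06ae004: {06ae004, 1fc6c38, 260498a, 26ac33a, 2d854fd, 324f282, 35e7195, 81eab02}.
In 1411e66's history but not 06ae004's: {1411e66, 6b4a937} — 2 commits.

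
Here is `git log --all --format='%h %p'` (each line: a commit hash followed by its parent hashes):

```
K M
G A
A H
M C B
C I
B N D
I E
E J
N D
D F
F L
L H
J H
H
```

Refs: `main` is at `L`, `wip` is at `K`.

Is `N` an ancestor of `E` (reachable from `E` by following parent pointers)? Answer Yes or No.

No

Ancestors of E: {E, H, J}.
N is not in that set, so it is not an ancestor of E.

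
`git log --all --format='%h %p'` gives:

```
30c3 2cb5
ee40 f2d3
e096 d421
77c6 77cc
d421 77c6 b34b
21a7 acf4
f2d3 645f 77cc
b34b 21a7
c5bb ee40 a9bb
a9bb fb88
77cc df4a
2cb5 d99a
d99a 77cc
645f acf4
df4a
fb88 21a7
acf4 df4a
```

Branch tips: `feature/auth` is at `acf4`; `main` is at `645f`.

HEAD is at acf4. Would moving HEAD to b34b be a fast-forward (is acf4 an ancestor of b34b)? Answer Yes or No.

A fast-forward from acf4 to b34b is possible iff acf4 is an ancestor of b34b.
Ancestors of b34b: {21a7, acf4, b34b, df4a}.
acf4 is among them, so fast-forward is possible.

Yes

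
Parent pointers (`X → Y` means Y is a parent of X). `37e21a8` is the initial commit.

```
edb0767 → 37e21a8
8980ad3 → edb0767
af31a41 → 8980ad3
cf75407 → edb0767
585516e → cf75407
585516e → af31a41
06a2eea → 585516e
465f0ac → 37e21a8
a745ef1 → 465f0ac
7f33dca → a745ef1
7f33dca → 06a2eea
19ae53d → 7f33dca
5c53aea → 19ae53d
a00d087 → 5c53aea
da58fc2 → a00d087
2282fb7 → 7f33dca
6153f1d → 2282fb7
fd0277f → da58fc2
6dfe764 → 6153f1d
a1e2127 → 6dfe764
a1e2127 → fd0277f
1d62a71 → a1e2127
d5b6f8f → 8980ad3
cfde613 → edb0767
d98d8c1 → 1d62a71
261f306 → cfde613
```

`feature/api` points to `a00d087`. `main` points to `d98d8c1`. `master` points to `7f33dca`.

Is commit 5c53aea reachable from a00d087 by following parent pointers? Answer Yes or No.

Ancestors of a00d087 (commits reachable by following parents): {06a2eea, 19ae53d, 37e21a8, 465f0ac, 585516e, 5c53aea, 7f33dca, 8980ad3, a00d087, a745ef1, af31a41, cf75407, edb0767}.
5c53aea is in that set, so it is an ancestor of a00d087.

Yes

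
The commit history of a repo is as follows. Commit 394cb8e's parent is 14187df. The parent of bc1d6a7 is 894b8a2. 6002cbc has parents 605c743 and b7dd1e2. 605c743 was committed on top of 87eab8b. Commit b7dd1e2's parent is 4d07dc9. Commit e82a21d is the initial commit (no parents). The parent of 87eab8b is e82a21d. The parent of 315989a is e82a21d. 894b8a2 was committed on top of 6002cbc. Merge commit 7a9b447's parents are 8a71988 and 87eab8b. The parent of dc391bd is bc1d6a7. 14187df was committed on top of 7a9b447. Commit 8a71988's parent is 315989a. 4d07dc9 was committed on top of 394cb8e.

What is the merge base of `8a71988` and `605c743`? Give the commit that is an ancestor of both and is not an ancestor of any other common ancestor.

e82a21d

Ancestors of 8a71988: {315989a, 8a71988, e82a21d}.
Ancestors of 605c743: {605c743, 87eab8b, e82a21d}.
Common ancestors: {e82a21d}.
The only common ancestor is e82a21d, so it is the merge base.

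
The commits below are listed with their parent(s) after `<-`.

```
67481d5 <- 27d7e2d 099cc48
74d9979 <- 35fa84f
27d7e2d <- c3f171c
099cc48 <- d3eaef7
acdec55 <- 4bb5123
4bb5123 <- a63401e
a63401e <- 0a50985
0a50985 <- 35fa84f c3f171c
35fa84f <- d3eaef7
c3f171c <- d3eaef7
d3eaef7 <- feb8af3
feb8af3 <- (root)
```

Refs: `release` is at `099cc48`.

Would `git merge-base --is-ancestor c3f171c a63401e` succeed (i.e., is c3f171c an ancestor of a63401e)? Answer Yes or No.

Yes

Ancestors of a63401e (commits reachable by following parents): {0a50985, 35fa84f, a63401e, c3f171c, d3eaef7, feb8af3}.
c3f171c is in that set, so it is an ancestor of a63401e.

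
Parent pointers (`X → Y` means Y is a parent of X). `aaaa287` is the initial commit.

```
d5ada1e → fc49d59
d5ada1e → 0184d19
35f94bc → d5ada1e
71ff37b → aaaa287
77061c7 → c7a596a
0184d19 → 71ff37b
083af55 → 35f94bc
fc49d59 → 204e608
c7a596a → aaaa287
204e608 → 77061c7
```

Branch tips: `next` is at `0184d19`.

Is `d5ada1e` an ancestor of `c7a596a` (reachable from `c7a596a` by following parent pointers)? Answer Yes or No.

No

Ancestors of c7a596a: {aaaa287, c7a596a}.
d5ada1e is not in that set, so it is not an ancestor of c7a596a.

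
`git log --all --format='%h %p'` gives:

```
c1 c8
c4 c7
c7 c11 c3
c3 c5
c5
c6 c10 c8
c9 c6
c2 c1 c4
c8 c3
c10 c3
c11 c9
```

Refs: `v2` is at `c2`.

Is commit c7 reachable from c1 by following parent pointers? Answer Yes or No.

Ancestors of c1: {c1, c3, c5, c8}.
c7 is not in that set, so it is not an ancestor of c1.

No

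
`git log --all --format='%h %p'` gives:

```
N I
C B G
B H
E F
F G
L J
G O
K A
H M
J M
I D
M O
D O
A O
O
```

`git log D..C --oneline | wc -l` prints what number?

5

Reachable from C: {B, C, G, H, M, O}.
Reachable from D: {D, O}.
In C's history but not D's: {B, C, G, H, M} — 5 commits.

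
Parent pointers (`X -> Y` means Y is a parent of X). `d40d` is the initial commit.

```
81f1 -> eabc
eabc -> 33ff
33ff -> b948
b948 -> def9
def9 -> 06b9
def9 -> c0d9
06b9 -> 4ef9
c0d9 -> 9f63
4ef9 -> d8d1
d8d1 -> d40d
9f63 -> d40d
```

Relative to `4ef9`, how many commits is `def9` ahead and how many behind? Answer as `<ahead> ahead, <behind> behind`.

4 ahead, 0 behind

Reachable from def9: {06b9, 4ef9, 9f63, c0d9, d40d, d8d1, def9}.
Reachable from 4ef9: {4ef9, d40d, d8d1}.
Only in def9's history (ahead): {06b9, 9f63, c0d9, def9} — 4.
Only in 4ef9's history (behind): {} — 0.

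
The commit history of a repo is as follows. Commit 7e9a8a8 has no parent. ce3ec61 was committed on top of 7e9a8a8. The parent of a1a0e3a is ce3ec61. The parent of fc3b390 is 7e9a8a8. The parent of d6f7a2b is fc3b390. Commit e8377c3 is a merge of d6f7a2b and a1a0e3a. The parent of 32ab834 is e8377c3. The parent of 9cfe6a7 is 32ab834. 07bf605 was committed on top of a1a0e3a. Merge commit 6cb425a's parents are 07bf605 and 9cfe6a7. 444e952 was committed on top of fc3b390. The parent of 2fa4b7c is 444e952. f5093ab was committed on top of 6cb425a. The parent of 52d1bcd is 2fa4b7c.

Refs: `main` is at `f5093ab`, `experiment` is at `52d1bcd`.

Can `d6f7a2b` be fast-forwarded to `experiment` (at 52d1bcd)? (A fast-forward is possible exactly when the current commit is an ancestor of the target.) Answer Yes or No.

A fast-forward from d6f7a2b to 52d1bcd is possible iff d6f7a2b is an ancestor of 52d1bcd.
Ancestors of 52d1bcd: {2fa4b7c, 444e952, 52d1bcd, 7e9a8a8, fc3b390}.
d6f7a2b is not among them, so fast-forward is not possible.

No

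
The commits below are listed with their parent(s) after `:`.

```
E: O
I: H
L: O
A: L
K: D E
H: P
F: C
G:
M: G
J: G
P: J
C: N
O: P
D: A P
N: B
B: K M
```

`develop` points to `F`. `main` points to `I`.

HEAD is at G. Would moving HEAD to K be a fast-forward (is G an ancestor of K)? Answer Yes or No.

Yes

A fast-forward from G to K is possible iff G is an ancestor of K.
Ancestors of K: {A, D, E, G, J, K, L, O, P}.
G is among them, so fast-forward is possible.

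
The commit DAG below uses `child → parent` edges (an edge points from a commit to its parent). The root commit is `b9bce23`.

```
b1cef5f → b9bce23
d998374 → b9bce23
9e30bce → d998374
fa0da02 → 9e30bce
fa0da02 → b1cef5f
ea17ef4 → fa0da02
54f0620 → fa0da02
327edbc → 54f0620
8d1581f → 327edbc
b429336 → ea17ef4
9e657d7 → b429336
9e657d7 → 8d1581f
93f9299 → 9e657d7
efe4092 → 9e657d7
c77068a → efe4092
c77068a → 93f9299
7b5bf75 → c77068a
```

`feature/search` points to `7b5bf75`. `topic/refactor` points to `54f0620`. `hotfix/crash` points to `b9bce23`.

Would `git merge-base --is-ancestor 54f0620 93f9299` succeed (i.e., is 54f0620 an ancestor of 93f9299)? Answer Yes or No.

Ancestors of 93f9299 (commits reachable by following parents): {327edbc, 54f0620, 8d1581f, 93f9299, 9e30bce, 9e657d7, b1cef5f, b429336, b9bce23, d998374, ea17ef4, fa0da02}.
54f0620 is in that set, so it is an ancestor of 93f9299.

Yes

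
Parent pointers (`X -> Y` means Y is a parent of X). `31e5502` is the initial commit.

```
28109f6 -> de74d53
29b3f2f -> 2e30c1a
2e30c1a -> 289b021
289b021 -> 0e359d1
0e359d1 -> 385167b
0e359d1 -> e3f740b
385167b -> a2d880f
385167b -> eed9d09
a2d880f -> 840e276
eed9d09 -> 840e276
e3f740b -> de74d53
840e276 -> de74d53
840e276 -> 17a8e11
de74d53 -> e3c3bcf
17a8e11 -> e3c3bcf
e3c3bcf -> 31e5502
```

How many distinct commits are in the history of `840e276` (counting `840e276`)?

Walking parent pointers from 840e276: reachable set = {17a8e11, 31e5502, 840e276, de74d53, e3c3bcf}.
That is 5 commits.

5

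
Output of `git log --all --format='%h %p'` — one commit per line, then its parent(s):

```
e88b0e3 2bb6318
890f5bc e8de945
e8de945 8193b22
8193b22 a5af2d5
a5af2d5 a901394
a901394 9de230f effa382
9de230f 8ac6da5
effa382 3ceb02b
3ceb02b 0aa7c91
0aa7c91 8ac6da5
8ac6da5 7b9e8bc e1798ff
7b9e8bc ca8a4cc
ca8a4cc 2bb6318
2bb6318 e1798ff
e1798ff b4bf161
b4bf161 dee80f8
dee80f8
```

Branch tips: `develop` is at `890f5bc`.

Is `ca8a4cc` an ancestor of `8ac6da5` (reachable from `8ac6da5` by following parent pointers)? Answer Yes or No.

Ancestors of 8ac6da5 (commits reachable by following parents): {2bb6318, 7b9e8bc, 8ac6da5, b4bf161, ca8a4cc, dee80f8, e1798ff}.
ca8a4cc is in that set, so it is an ancestor of 8ac6da5.

Yes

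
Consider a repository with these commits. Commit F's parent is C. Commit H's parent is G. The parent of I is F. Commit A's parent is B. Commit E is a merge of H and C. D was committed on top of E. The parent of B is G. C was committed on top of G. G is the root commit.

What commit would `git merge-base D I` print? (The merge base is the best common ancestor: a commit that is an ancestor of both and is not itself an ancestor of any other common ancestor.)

C

Ancestors of D: {C, D, E, G, H}.
Ancestors of I: {C, F, G, I}.
Common ancestors: {C, G}.
Among these, C is not an ancestor of any other common ancestor — it is the merge base.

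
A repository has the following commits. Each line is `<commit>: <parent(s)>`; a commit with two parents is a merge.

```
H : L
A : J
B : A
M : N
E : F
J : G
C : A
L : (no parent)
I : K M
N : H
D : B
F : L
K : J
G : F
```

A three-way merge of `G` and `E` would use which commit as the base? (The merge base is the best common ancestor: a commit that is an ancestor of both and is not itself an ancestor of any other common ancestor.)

Ancestors of G: {F, G, L}.
Ancestors of E: {E, F, L}.
Common ancestors: {F, L}.
Among these, F is not an ancestor of any other common ancestor — it is the merge base.

F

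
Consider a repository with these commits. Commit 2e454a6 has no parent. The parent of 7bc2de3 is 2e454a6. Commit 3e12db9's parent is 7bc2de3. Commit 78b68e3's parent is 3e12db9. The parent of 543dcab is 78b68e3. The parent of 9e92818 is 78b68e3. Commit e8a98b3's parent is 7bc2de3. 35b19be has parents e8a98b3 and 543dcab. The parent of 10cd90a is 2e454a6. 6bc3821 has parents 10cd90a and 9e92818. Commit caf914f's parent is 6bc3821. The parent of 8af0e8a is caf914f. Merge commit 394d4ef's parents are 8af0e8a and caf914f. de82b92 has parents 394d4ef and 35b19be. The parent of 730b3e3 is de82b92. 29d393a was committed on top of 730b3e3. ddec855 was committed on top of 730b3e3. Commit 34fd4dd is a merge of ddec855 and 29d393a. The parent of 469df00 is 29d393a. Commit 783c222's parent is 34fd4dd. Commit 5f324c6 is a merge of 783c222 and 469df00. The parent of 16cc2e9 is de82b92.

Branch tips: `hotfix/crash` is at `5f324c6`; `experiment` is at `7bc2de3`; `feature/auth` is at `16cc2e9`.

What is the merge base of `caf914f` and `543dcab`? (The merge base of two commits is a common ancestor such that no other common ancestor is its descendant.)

78b68e3

Ancestors of caf914f: {10cd90a, 2e454a6, 3e12db9, 6bc3821, 78b68e3, 7bc2de3, 9e92818, caf914f}.
Ancestors of 543dcab: {2e454a6, 3e12db9, 543dcab, 78b68e3, 7bc2de3}.
Common ancestors: {2e454a6, 3e12db9, 78b68e3, 7bc2de3}.
Among these, 78b68e3 is not an ancestor of any other common ancestor — it is the merge base.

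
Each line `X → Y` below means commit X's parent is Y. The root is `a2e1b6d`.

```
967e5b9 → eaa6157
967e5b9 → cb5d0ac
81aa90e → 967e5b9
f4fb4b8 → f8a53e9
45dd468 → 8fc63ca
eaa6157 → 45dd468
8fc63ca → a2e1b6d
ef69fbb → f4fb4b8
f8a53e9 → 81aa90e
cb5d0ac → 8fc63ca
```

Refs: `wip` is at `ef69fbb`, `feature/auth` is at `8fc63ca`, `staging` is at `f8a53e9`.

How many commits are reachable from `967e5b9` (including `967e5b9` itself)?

Walking parent pointers from 967e5b9: reachable set = {45dd468, 8fc63ca, 967e5b9, a2e1b6d, cb5d0ac, eaa6157}.
That is 6 commits.

6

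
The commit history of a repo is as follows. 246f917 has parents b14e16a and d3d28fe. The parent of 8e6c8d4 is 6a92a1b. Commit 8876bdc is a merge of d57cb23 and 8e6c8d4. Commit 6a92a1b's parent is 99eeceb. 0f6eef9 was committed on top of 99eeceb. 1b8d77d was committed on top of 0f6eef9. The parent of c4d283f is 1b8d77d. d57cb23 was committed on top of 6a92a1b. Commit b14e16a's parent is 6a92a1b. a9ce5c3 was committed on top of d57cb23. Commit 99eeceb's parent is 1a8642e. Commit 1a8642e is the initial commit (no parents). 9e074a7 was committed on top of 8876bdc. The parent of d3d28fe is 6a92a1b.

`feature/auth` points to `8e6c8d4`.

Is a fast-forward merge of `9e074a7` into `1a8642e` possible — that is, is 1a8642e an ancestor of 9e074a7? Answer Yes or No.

A fast-forward from 1a8642e to 9e074a7 is possible iff 1a8642e is an ancestor of 9e074a7.
Ancestors of 9e074a7: {1a8642e, 6a92a1b, 8876bdc, 8e6c8d4, 99eeceb, 9e074a7, d57cb23}.
1a8642e is among them, so fast-forward is possible.

Yes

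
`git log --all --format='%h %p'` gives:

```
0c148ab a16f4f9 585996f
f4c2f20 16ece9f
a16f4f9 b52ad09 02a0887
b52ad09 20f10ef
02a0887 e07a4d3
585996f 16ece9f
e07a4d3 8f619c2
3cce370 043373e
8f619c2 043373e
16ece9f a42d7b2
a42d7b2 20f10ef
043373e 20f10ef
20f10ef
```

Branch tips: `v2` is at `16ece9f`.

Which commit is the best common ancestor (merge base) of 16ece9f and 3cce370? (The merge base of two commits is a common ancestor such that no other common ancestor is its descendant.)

20f10ef

Ancestors of 16ece9f: {16ece9f, 20f10ef, a42d7b2}.
Ancestors of 3cce370: {043373e, 20f10ef, 3cce370}.
Common ancestors: {20f10ef}.
The only common ancestor is 20f10ef, so it is the merge base.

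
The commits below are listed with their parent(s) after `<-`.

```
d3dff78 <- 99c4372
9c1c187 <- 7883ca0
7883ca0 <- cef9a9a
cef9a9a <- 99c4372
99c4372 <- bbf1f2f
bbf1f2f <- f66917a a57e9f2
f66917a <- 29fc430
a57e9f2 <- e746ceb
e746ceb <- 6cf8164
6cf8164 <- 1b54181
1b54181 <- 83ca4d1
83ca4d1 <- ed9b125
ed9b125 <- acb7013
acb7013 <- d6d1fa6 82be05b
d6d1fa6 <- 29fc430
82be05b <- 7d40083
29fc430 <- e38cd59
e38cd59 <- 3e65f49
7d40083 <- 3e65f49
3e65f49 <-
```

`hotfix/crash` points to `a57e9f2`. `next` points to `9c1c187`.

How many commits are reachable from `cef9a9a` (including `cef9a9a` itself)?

Walking parent pointers from cef9a9a: reachable set = {1b54181, 29fc430, 3e65f49, 6cf8164, 7d40083, 82be05b, 83ca4d1, 99c4372, a57e9f2, acb7013, bbf1f2f, cef9a9a, d6d1fa6, e38cd59, e746ceb, ed9b125, f66917a}.
That is 17 commits.

17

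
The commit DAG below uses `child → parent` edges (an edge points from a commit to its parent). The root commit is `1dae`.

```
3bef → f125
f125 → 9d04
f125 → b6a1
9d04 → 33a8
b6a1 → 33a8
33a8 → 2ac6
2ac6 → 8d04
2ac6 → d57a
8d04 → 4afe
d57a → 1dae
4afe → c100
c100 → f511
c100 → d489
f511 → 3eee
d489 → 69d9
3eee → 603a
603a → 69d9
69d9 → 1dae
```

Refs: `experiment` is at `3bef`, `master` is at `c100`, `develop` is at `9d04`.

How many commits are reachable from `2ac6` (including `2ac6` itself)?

Walking parent pointers from 2ac6: reachable set = {1dae, 2ac6, 3eee, 4afe, 603a, 69d9, 8d04, c100, d489, d57a, f511}.
That is 11 commits.

11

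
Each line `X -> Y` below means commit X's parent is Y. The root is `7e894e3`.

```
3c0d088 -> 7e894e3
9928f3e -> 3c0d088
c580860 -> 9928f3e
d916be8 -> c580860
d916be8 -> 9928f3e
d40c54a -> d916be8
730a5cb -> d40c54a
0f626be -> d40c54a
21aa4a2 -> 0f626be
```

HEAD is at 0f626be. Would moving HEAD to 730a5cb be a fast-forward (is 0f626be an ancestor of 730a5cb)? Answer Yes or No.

A fast-forward from 0f626be to 730a5cb is possible iff 0f626be is an ancestor of 730a5cb.
Ancestors of 730a5cb: {3c0d088, 730a5cb, 7e894e3, 9928f3e, c580860, d40c54a, d916be8}.
0f626be is not among them, so fast-forward is not possible.

No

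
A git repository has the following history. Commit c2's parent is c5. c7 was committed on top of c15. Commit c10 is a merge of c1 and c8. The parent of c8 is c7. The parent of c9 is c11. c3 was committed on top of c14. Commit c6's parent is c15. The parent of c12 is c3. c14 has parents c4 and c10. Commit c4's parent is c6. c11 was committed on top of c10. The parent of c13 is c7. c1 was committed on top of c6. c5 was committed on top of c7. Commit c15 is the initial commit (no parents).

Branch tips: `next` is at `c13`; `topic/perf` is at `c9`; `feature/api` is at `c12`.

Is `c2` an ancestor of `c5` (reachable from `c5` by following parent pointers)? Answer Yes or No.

Ancestors of c5: {c15, c5, c7}.
c2 is not in that set, so it is not an ancestor of c5.

No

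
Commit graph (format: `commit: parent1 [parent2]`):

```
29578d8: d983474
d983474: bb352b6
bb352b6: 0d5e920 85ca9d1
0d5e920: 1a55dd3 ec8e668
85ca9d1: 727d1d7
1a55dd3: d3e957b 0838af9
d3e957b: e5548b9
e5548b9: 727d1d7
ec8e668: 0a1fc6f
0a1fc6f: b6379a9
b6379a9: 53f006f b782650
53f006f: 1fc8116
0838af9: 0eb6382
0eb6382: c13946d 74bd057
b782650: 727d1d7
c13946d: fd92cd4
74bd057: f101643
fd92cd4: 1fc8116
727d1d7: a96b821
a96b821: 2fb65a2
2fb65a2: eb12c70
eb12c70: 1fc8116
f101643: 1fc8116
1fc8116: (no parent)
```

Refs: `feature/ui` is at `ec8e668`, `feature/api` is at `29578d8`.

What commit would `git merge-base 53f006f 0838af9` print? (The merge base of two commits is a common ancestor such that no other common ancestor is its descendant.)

1fc8116

Ancestors of 53f006f: {1fc8116, 53f006f}.
Ancestors of 0838af9: {0838af9, 0eb6382, 1fc8116, 74bd057, c13946d, f101643, fd92cd4}.
Common ancestors: {1fc8116}.
The only common ancestor is 1fc8116, so it is the merge base.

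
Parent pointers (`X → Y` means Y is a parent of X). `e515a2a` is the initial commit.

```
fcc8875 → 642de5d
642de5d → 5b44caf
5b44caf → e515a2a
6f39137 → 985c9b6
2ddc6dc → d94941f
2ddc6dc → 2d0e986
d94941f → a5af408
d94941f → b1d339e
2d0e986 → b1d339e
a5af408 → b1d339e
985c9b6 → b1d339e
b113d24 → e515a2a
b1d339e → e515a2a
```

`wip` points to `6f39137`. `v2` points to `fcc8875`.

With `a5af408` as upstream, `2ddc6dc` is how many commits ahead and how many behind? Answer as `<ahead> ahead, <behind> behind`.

Reachable from 2ddc6dc: {2d0e986, 2ddc6dc, a5af408, b1d339e, d94941f, e515a2a}.
Reachable from a5af408: {a5af408, b1d339e, e515a2a}.
Only in 2ddc6dc's history (ahead): {2d0e986, 2ddc6dc, d94941f} — 3.
Only in a5af408's history (behind): {} — 0.

3 ahead, 0 behind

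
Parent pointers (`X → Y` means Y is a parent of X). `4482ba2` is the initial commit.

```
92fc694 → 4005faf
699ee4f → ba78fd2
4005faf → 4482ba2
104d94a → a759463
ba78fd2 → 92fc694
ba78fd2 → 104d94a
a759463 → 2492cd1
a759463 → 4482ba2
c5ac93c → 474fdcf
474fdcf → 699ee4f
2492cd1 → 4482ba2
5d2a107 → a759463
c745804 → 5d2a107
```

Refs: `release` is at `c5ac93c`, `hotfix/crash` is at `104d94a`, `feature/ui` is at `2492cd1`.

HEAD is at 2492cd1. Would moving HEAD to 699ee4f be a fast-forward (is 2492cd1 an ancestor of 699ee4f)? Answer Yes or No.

A fast-forward from 2492cd1 to 699ee4f is possible iff 2492cd1 is an ancestor of 699ee4f.
Ancestors of 699ee4f: {104d94a, 2492cd1, 4005faf, 4482ba2, 699ee4f, 92fc694, a759463, ba78fd2}.
2492cd1 is among them, so fast-forward is possible.

Yes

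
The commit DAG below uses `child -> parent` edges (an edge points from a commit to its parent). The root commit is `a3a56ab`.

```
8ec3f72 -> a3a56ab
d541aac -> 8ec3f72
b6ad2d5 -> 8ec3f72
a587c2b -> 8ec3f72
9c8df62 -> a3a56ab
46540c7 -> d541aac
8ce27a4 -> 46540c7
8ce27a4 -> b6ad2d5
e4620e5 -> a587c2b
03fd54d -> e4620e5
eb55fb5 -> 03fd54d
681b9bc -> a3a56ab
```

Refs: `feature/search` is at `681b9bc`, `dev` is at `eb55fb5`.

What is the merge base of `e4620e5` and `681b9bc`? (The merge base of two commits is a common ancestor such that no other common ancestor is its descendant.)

a3a56ab

Ancestors of e4620e5: {8ec3f72, a3a56ab, a587c2b, e4620e5}.
Ancestors of 681b9bc: {681b9bc, a3a56ab}.
Common ancestors: {a3a56ab}.
The only common ancestor is a3a56ab, so it is the merge base.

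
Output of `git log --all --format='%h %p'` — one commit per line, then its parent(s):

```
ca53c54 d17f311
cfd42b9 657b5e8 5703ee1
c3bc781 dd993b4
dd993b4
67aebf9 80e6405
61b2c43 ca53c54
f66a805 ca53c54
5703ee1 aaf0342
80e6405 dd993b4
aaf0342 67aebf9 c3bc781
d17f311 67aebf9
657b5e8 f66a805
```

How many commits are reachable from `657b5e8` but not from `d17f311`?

3

Reachable from 657b5e8: {657b5e8, 67aebf9, 80e6405, ca53c54, d17f311, dd993b4, f66a805}.
Reachable from d17f311: {67aebf9, 80e6405, d17f311, dd993b4}.
In 657b5e8's history but not d17f311's: {657b5e8, ca53c54, f66a805} — 3 commits.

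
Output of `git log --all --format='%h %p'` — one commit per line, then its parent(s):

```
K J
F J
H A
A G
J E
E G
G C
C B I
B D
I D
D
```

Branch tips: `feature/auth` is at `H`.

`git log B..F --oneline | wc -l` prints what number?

Reachable from F: {B, C, D, E, F, G, I, J}.
Reachable from B: {B, D}.
In F's history but not B's: {C, E, F, G, I, J} — 6 commits.

6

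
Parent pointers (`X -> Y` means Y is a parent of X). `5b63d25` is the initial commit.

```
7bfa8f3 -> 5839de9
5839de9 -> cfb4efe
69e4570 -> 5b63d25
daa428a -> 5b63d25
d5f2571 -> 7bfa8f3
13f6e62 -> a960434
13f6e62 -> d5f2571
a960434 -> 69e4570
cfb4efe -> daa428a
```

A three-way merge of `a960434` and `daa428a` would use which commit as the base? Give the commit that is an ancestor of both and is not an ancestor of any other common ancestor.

5b63d25

Ancestors of a960434: {5b63d25, 69e4570, a960434}.
Ancestors of daa428a: {5b63d25, daa428a}.
Common ancestors: {5b63d25}.
The only common ancestor is 5b63d25, so it is the merge base.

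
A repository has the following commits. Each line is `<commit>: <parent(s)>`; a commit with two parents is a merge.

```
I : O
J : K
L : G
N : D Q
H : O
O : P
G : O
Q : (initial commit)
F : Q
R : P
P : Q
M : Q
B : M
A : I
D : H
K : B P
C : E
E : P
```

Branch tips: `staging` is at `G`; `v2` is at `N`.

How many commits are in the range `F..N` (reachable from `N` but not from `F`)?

Reachable from N: {D, H, N, O, P, Q}.
Reachable from F: {F, Q}.
In N's history but not F's: {D, H, N, O, P} — 5 commits.

5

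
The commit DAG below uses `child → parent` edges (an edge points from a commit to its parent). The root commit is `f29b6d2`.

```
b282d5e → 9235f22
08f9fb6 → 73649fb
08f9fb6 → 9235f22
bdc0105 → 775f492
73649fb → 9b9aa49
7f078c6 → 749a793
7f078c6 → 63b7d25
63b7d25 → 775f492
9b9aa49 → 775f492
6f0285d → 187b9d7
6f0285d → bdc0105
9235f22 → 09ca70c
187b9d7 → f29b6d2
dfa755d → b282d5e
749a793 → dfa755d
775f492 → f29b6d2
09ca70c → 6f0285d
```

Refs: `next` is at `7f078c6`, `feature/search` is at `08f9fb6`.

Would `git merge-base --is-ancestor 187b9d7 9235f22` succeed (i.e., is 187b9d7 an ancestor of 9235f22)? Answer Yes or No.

Yes

Ancestors of 9235f22 (commits reachable by following parents): {09ca70c, 187b9d7, 6f0285d, 775f492, 9235f22, bdc0105, f29b6d2}.
187b9d7 is in that set, so it is an ancestor of 9235f22.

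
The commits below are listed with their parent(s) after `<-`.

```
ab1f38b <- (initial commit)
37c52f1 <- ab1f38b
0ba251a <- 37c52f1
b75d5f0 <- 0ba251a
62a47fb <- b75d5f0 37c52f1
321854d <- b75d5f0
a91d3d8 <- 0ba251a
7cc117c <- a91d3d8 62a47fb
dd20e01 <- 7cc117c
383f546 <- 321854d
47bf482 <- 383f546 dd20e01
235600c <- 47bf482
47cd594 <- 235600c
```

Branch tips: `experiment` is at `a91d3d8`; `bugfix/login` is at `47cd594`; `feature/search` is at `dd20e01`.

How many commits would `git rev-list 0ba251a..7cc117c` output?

4

Reachable from 7cc117c: {0ba251a, 37c52f1, 62a47fb, 7cc117c, a91d3d8, ab1f38b, b75d5f0}.
Reachable from 0ba251a: {0ba251a, 37c52f1, ab1f38b}.
In 7cc117c's history but not 0ba251a's: {62a47fb, 7cc117c, a91d3d8, b75d5f0} — 4 commits.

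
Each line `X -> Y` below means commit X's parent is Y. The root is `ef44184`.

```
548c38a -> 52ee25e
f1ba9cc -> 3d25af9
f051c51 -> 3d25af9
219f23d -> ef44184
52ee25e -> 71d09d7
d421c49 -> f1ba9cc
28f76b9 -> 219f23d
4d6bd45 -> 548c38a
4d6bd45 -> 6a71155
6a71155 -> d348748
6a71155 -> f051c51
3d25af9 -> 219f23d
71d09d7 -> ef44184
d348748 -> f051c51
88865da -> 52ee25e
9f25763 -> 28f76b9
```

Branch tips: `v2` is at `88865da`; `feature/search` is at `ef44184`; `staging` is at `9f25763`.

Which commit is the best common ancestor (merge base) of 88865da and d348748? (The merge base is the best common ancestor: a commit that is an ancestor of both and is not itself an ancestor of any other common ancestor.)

ef44184

Ancestors of 88865da: {52ee25e, 71d09d7, 88865da, ef44184}.
Ancestors of d348748: {219f23d, 3d25af9, d348748, ef44184, f051c51}.
Common ancestors: {ef44184}.
The only common ancestor is ef44184, so it is the merge base.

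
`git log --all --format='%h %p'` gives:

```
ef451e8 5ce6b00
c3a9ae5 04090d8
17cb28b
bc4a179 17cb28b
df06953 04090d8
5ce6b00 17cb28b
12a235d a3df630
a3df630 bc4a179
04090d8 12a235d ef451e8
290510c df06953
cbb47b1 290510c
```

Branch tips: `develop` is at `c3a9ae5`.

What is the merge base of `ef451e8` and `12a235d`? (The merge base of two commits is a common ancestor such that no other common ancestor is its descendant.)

Ancestors of ef451e8: {17cb28b, 5ce6b00, ef451e8}.
Ancestors of 12a235d: {12a235d, 17cb28b, a3df630, bc4a179}.
Common ancestors: {17cb28b}.
The only common ancestor is 17cb28b, so it is the merge base.

17cb28b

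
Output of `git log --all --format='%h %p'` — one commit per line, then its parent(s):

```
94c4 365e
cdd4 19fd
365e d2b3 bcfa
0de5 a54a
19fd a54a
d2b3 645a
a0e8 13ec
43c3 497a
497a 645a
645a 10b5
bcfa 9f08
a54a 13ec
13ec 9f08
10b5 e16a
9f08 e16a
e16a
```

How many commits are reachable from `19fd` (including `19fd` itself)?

Walking parent pointers from 19fd: reachable set = {13ec, 19fd, 9f08, a54a, e16a}.
That is 5 commits.

5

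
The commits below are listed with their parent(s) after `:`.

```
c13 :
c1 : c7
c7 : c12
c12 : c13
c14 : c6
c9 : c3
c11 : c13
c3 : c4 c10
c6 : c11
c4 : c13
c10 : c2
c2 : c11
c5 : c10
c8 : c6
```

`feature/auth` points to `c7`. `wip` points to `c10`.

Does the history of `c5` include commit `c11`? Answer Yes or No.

Ancestors of c5 (commits reachable by following parents): {c10, c11, c13, c2, c5}.
c11 is in that set, so it is an ancestor of c5.

Yes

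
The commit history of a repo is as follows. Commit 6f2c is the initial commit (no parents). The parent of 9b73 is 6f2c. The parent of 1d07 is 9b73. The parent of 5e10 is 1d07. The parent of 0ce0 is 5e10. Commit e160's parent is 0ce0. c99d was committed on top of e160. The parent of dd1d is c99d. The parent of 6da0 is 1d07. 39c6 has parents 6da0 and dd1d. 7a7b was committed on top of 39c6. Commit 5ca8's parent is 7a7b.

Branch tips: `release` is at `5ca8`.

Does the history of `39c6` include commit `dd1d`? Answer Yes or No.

Ancestors of 39c6 (commits reachable by following parents): {0ce0, 1d07, 39c6, 5e10, 6da0, 6f2c, 9b73, c99d, dd1d, e160}.
dd1d is in that set, so it is an ancestor of 39c6.

Yes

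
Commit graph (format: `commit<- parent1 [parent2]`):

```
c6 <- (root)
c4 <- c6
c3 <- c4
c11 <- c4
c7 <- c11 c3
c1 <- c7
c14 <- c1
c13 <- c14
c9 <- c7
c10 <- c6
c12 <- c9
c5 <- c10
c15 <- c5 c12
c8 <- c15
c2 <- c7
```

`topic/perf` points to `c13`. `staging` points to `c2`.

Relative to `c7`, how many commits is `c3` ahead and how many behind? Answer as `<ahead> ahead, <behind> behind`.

0 ahead, 2 behind

Reachable from c3: {c3, c4, c6}.
Reachable from c7: {c11, c3, c4, c6, c7}.
Only in c3's history (ahead): {} — 0.
Only in c7's history (behind): {c11, c7} — 2.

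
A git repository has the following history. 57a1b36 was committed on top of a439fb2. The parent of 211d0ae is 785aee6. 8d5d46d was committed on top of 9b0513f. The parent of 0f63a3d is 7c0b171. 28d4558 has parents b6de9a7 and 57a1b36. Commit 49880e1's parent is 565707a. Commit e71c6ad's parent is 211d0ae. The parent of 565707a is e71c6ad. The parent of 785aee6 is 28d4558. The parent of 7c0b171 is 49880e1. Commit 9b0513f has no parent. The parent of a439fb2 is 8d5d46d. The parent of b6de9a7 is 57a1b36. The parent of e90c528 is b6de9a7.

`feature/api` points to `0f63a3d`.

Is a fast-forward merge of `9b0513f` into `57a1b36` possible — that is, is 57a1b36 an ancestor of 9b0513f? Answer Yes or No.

A fast-forward from 57a1b36 to 9b0513f is possible iff 57a1b36 is an ancestor of 9b0513f.
Ancestors of 9b0513f: {9b0513f}.
57a1b36 is not among them, so fast-forward is not possible.

No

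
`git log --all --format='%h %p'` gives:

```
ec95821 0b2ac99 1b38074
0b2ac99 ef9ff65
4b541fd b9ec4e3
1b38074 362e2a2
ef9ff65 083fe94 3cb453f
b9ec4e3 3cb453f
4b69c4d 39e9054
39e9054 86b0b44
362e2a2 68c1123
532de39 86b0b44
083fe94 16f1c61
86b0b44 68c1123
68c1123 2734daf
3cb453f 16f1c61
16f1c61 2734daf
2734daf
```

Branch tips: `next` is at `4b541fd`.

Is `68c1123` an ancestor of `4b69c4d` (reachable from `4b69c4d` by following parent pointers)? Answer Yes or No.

Ancestors of 4b69c4d (commits reachable by following parents): {2734daf, 39e9054, 4b69c4d, 68c1123, 86b0b44}.
68c1123 is in that set, so it is an ancestor of 4b69c4d.

Yes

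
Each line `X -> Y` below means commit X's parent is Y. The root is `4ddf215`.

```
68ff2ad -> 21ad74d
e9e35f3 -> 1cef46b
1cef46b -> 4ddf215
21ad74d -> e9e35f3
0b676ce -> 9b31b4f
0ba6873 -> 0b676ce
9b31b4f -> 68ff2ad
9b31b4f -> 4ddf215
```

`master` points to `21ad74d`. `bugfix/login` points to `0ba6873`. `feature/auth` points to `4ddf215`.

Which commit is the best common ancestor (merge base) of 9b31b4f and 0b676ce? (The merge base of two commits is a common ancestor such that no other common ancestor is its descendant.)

9b31b4f

Ancestors of 9b31b4f: {1cef46b, 21ad74d, 4ddf215, 68ff2ad, 9b31b4f, e9e35f3}.
Ancestors of 0b676ce: {0b676ce, 1cef46b, 21ad74d, 4ddf215, 68ff2ad, 9b31b4f, e9e35f3}.
Common ancestors: {1cef46b, 21ad74d, 4ddf215, 68ff2ad, 9b31b4f, e9e35f3}.
Among these, 9b31b4f is not an ancestor of any other common ancestor — it is the merge base.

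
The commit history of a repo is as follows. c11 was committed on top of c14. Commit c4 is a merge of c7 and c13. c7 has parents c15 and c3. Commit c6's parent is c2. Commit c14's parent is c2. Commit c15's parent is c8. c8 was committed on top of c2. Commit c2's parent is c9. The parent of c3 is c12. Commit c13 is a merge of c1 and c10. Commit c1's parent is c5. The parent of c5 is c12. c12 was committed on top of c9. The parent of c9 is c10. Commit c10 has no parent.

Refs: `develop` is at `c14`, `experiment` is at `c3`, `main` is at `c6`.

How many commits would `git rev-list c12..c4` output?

9

Reachable from c4: {c1, c10, c12, c13, c15, c2, c3, c4, c5, c7, c8, c9}.
Reachable from c12: {c10, c12, c9}.
In c4's history but not c12's: {c1, c13, c15, c2, c3, c4, c5, c7, c8} — 9 commits.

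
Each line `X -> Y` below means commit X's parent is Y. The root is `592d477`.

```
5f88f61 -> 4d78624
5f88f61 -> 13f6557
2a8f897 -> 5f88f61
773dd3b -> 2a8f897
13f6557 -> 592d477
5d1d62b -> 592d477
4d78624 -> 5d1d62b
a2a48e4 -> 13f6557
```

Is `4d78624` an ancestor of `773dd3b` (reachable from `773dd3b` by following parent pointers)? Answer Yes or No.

Ancestors of 773dd3b (commits reachable by following parents): {13f6557, 2a8f897, 4d78624, 592d477, 5d1d62b, 5f88f61, 773dd3b}.
4d78624 is in that set, so it is an ancestor of 773dd3b.

Yes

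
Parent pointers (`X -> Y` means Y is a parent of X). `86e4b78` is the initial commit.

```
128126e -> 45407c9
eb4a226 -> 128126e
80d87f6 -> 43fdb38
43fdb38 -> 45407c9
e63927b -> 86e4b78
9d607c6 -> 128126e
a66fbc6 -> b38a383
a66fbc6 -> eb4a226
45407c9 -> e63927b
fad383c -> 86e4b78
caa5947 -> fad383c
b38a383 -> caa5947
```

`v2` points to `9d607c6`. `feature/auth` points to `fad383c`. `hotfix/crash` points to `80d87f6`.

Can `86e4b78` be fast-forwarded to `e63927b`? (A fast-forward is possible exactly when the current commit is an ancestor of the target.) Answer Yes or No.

A fast-forward from 86e4b78 to e63927b is possible iff 86e4b78 is an ancestor of e63927b.
Ancestors of e63927b: {86e4b78, e63927b}.
86e4b78 is among them, so fast-forward is possible.

Yes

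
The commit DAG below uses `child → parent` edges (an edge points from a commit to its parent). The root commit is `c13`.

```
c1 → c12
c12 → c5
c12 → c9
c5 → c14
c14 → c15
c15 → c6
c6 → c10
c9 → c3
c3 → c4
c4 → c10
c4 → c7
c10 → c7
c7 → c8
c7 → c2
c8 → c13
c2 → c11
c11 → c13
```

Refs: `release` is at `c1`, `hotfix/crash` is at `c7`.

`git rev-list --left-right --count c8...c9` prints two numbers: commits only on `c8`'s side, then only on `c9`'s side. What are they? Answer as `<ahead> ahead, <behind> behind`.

Reachable from c8: {c13, c8}.
Reachable from c9: {c10, c11, c13, c2, c3, c4, c7, c8, c9}.
Only in c8's history (ahead): {} — 0.
Only in c9's history (behind): {c10, c11, c2, c3, c4, c7, c9} — 7.

0 ahead, 7 behind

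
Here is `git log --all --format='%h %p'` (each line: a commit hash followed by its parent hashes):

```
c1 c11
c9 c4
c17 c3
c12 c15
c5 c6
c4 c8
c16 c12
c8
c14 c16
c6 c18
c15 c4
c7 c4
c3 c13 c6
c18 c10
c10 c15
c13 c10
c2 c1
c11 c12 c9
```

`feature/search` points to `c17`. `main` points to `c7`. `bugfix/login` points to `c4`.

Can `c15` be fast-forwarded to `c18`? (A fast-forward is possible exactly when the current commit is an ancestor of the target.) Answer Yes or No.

Yes

A fast-forward from c15 to c18 is possible iff c15 is an ancestor of c18.
Ancestors of c18: {c10, c15, c18, c4, c8}.
c15 is among them, so fast-forward is possible.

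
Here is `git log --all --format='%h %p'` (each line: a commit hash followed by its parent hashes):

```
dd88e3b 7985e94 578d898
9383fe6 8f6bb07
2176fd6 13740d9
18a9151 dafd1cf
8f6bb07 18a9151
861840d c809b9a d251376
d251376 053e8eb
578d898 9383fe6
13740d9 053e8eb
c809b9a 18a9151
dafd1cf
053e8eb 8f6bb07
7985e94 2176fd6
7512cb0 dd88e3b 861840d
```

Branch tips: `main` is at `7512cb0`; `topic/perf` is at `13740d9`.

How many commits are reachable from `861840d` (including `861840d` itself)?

Walking parent pointers from 861840d: reachable set = {053e8eb, 18a9151, 861840d, 8f6bb07, c809b9a, d251376, dafd1cf}.
That is 7 commits.

7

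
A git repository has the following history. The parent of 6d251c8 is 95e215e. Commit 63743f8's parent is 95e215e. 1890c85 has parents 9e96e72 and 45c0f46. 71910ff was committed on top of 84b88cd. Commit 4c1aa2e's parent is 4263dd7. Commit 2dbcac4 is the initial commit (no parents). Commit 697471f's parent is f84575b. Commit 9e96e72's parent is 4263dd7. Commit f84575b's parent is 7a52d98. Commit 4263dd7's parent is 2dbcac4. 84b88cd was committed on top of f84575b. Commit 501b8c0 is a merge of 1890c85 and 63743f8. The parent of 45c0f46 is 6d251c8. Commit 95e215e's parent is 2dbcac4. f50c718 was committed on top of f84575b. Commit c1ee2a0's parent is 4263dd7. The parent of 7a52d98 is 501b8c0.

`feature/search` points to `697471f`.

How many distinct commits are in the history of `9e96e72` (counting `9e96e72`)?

3

Walking parent pointers from 9e96e72: reachable set = {2dbcac4, 4263dd7, 9e96e72}.
That is 3 commits.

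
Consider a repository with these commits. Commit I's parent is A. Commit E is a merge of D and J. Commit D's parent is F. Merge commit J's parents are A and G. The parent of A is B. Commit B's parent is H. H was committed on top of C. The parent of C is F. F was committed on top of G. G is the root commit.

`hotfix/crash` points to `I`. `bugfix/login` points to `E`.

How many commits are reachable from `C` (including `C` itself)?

Walking parent pointers from C: reachable set = {C, F, G}.
That is 3 commits.

3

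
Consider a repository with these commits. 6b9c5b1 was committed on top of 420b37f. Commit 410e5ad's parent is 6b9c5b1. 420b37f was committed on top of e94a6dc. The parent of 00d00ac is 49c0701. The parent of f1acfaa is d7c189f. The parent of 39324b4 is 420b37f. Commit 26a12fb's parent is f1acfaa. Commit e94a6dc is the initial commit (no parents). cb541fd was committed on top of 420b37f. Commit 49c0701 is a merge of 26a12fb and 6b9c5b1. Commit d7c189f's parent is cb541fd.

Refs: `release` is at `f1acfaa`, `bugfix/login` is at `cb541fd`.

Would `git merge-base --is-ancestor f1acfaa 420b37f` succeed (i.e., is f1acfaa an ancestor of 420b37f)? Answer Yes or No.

Ancestors of 420b37f: {420b37f, e94a6dc}.
f1acfaa is not in that set, so it is not an ancestor of 420b37f.

No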